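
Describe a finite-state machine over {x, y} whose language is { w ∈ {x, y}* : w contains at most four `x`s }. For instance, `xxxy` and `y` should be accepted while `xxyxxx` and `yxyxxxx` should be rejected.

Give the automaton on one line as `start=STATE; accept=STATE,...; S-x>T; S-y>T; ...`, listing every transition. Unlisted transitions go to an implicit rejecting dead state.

start=s0; accept=s0,s1,s2,s3,s4; s0-x>s1; s0-y>s0; s1-x>s2; s1-y>s1; s2-x>s3; s2-y>s2; s3-x>s4; s3-y>s3; s4-x>s5; s4-y>s4; s5-x>s5; s5-y>s5

Count `x`s, saturating at 5: states s0 through s4 mean 0 through 4 `x`s seen; s5 means more than 4. Each `x` increments (capped at s5); other symbols loop. Accept from {s0, s1, s2, s3, s4}.
6 states suffice.
        x   y  
>* s0   s1  s0 
 * s1   s2  s1 
 * s2   s3  s2 
 * s3   s4  s3 
 * s4   s5  s4 
   s5   s5  s5 
(> = start, * = accepting)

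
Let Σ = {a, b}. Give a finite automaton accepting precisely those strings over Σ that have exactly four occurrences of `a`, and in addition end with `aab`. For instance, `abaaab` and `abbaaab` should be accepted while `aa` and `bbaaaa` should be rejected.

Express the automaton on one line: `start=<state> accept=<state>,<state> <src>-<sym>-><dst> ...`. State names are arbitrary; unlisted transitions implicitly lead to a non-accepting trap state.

start=S0 accept=S6 S0-a->S1 S0-b->S0 S1-a->S2 S1-b->S1 S2-a->S3 S2-b->S2 S3-a->S4 S3-b->S5 S4-a->S5 S4-b->S6 S5-a->S5 S5-b->S5 S6-a->S5 S6-b->S5

Run two small machines in parallel and take their product. The first has 6 states tracking the count of `a`s, saturating at 5; the second has 4 states tracking how much of the suffix `aab` has currently been matched. A product state is a pair (one from each), accepting exactly when both do. Equivalent product states are then merged.
A 7-state machine:
        a   b  
>  S0   S1  S0 
   S1   S2  S1 
   S2   S3  S2 
   S3   S4  S5 
   S4   S5  S6 
   S5   S5  S5 
 * S6   S5  S5 
(> = start, * = accepting)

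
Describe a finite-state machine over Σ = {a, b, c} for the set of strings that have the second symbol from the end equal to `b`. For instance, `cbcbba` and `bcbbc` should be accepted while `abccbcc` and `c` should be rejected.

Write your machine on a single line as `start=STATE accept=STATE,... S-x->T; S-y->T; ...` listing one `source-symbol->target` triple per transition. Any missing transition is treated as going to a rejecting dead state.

A DFA must remember the last 2 symbols (since which symbol is second-to-last isn't known until the input ends). Use one state per possible window of the last ≤2 symbols; accept from those whose window starts with `b`.
A 13-state machine:
          a    b    c  
>  S0     S1   S2   S3 
   S1     S4   S5   S6 
   S2     S7   S8   S9 
   S3    S10  S11  S12 
   S4     S4   S5   S6 
   S5     S7   S8   S9 
   S6    S10  S11  S12 
 * S7     S4   S5   S6 
 * S8     S7   S8   S9 
 * S9    S10  S11  S12 
   S10    S4   S5   S6 
   S11    S7   S8   S9 
   S12   S10  S11  S12 
(> = start, * = accepting)

start=S0; accept=S7,S8,S9; S0-a->S1; S0-b->S2; S0-c->S3; S1-a->S4; S1-b->S5; S1-c->S6; S2-a->S7; S2-b->S8; S2-c->S9; S3-a->S10; S3-b->S11; S3-c->S12; S4-a->S4; S4-b->S5; S4-c->S6; S5-a->S7; S5-b->S8; S5-c->S9; S6-a->S10; S6-b->S11; S6-c->S12; S7-a->S4; S7-b->S5; S7-c->S6; S8-a->S7; S8-b->S8; S8-c->S9; S9-a->S10; S9-b->S11; S9-c->S12; S10-a->S4; S10-b->S5; S10-c->S6; S11-a->S7; S11-b->S8; S11-c->S9; S12-a->S10; S12-b->S11; S12-c->S12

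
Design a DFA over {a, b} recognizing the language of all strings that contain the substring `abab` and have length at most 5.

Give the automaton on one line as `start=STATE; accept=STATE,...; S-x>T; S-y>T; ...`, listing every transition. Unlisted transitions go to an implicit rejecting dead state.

Run two small machines in parallel and take their product. The first has 5 states tracking whether and how much of `abab` has been seen; the second has 7 states tracking the input length, saturating at 6. A product state is a pair (one from each), accepting exactly when both do. After merging equivalent states the machine shrinks.
11 states suffice.
          a    b  
>  S0     S1   S2 
   S1     S3   S4 
   S2     S3   S5 
   S3     S5   S6 
   S4     S7   S5 
   S5     S5   S5 
   S6     S8   S5 
   S7     S5   S9 
   S8     S5  S10 
 * S9    S10  S10 
 * S10    S5   S5 
(> = start, * = accepting)

start=S0; accept=S9,S10; S0-a>S1; S0-b>S2; S1-a>S3; S1-b>S4; S2-a>S3; S2-b>S5; S3-a>S5; S3-b>S6; S4-a>S7; S4-b>S5; S5-a>S5; S5-b>S5; S6-a>S8; S6-b>S5; S7-a>S5; S7-b>S9; S8-a>S5; S8-b>S10; S9-a>S10; S9-b>S10; S10-a>S5; S10-b>S5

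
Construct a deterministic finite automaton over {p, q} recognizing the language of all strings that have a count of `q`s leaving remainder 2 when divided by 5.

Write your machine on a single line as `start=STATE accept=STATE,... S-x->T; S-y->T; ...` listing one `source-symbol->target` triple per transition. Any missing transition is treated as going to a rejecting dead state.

The only thing that matters is how many `q`s have appeared, reduced mod 5. Use one state per residue: s0 for 0, …, s4 for 4. Reading `q` moves to the next residue; anything else stays put. s2 is accepting.
A 5-state machine:
        p   q  
>  s0   s0  s1 
   s1   s1  s2 
 * s2   s2  s3 
   s3   s3  s4 
   s4   s4  s0 
(> = start, * = accepting)

start=s0; accept=s2; s0-p->s0; s0-q->s1; s1-p->s1; s1-q->s2; s2-p->s2; s2-q->s3; s3-p->s3; s3-q->s4; s4-p->s4; s4-q->s0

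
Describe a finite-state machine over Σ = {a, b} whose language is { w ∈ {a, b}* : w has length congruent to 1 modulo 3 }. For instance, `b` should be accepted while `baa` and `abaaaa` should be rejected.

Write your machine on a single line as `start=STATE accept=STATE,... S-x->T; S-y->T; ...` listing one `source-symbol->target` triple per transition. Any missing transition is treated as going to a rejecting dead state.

Only the length mod 3 matters, so use a 3-cycle: from any state, every input symbol moves to the next state, wrapping S2 back to S0. Mark S1 accepting.
3 states suffice.
        a   b  
>  S0   S1  S1 
 * S1   S2  S2 
   S2   S0  S0 
(> = start, * = accepting)

start=S0; accept=S1; S0-a->S1; S0-b->S1; S1-a->S2; S1-b->S2; S2-a->S0; S2-b->S0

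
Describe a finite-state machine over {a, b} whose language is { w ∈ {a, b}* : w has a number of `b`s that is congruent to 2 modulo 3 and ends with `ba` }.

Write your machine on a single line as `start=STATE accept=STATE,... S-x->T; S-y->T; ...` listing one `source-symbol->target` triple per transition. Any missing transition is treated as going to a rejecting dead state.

start=q0; accept=q5; q0-a->q0; q0-b->q1; q1-a->q2; q1-b->q3; q2-a->q4; q2-b->q3; q3-a->q5; q3-b->q6; q4-a->q4; q4-b->q3; q5-a->q7; q5-b->q6; q6-a->q8; q6-b->q1; q7-a->q7; q7-b->q6; q8-a->q0; q8-b->q1

Build one automaton per condition and run them in lockstep. The first has 3 states tracking the count of `b`s modulo 3; the second has 3 states tracking how much of the suffix `ba` has currently been matched. A product state is a pair (one from each), accepting exactly when both do.
A 9-state machine:
        a   b  
>  q0   q0  q1 
   q1   q2  q3 
   q2   q4  q3 
   q3   q5  q6 
   q4   q4  q3 
 * q5   q7  q6 
   q6   q8  q1 
   q7   q7  q6 
   q8   q0  q1 
(> = start, * = accepting)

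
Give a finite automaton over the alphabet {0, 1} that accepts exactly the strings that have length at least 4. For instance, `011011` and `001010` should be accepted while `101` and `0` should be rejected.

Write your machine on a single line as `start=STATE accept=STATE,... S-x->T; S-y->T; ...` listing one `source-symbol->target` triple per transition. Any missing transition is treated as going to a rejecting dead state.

We only need to distinguish lengths 0, 1, …, 4, and '>4'. Chain A → B → C → D → E → F on every symbol, with F looping. Accepting states: {E, F}.
       0  1 
>  A   B  B 
   B   C  C 
   C   D  D 
   D   E  E 
 * E   F  F 
 * F   F  F 
(> = start, * = accepting)

start=A; accept=E,F; A-0->B; A-1->B; B-0->C; B-1->C; C-0->D; C-1->D; D-0->E; D-1->E; E-0->F; E-1->F; F-0->F; F-1->F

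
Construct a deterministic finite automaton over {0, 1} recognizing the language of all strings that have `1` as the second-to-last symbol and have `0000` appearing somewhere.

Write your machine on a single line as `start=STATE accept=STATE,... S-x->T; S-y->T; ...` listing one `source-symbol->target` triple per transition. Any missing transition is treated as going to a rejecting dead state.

Build one automaton per condition and run them in lockstep. One (7 states) tracks the last 2 symbols read; the other (5 states) tracks whether and how much of `0000` has been seen. Each combined state is a pair, one component from each; accept when both components accept. Equivalent product states are then merged.
With 8 states:
        0   1  
>  q0   q1  q0 
   q1   q2  q0 
   q2   q3  q0 
   q3   q4  q0 
   q4   q4  q5 
   q5   q6  q7 
 * q6   q4  q5 
 * q7   q6  q7 
(> = start, * = accepting)

start=q0; accept=q6,q7; q0-0->q1; q0-1->q0; q1-0->q2; q1-1->q0; q2-0->q3; q2-1->q0; q3-0->q4; q3-1->q0; q4-0->q4; q4-1->q5; q5-0->q6; q5-1->q7; q6-0->q4; q6-1->q5; q7-0->q6; q7-1->q7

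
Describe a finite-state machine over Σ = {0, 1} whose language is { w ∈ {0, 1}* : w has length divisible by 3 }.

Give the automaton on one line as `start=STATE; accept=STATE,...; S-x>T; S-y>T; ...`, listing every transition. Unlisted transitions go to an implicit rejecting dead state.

start=S0; accept=S0; S0-0>S1; S0-1>S1; S1-0>S2; S1-1>S2; S2-0>S0; S2-1>S0

Count input length modulo 3: every symbol advances one step around the cycle S0 → S1 → S2 → S0. Accept at S0.
A 3-state machine:
        0   1  
>* S0   S1  S1 
   S1   S2  S2 
   S2   S0  S0 
(> = start, * = accepting)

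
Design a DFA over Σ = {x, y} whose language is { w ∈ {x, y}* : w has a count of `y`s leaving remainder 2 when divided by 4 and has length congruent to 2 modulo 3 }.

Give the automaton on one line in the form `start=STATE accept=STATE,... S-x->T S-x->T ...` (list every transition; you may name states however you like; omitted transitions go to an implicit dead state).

start=S0 accept=S5 S0-x->S1 S0-y->S2 S1-x->S3 S1-y->S4 S2-x->S4 S2-y->S5 S3-x->S0 S3-y->S6 S4-x->S6 S4-y->S7 S5-x->S7 S5-y->S8 S6-x->S2 S6-y->S9 S7-x->S9 S7-y->S10 S8-x->S10 S8-y->S1 S9-x->S5 S9-y->S11 S10-x->S11 S10-y->S3 S11-x->S8 S11-y->S0

Handle the two conditions separately and then intersect. One (4 states) tracks the count of `y`s modulo 4; the other (3 states) tracks the input length modulo 3. Each combined state is a pair, one component from each; accept when both components accept.
With 12 states:
          x    y  
>  S0     S1   S2 
   S1     S3   S4 
   S2     S4   S5 
   S3     S0   S6 
   S4     S6   S7 
 * S5     S7   S8 
   S6     S2   S9 
   S7     S9  S10 
   S8    S10   S1 
   S9     S5  S11 
   S10   S11   S3 
   S11    S8   S0 
(> = start, * = accepting)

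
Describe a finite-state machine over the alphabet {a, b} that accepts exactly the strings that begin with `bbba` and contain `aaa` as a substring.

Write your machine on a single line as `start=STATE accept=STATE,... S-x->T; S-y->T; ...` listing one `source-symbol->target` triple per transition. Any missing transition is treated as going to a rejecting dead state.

start=q0; accept=q8; q0-a->q1; q0-b->q2; q1-a->q1; q1-b->q1; q2-a->q1; q2-b->q3; q3-a->q1; q3-b->q4; q4-a->q5; q4-b->q1; q5-a->q6; q5-b->q7; q6-a->q8; q6-b->q7; q7-a->q5; q7-b->q7; q8-a->q8; q8-b->q8

Run two small machines in parallel and take their product. The first has 6 states tracking whether the input so far still matches the prefix `bbba`; the second has 4 states tracking whether and how much of `aaa` has been seen. A product state is a pair (one from each), accepting exactly when both do. Equivalent product states are then merged.
9 states suffice.
        a   b  
>  q0   q1  q2 
   q1   q1  q1 
   q2   q1  q3 
   q3   q1  q4 
   q4   q5  q1 
   q5   q6  q7 
   q6   q8  q7 
   q7   q5  q7 
 * q8   q8  q8 
(> = start, * = accepting)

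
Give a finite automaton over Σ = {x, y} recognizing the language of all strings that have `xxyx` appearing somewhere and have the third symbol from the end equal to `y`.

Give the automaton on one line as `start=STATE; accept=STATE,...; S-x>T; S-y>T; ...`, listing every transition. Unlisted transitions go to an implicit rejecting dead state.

start=S0; accept=S16,S17,S21,S22; S0-x>S1; S0-y>S2; S1-x>S3; S1-y>S4; S2-x>S5; S2-y>S6; S3-x>S7; S3-y>S8; S4-x>S9; S4-y>S10; S5-x>S11; S5-y>S12; S6-x>S13; S6-y>S14; S7-x>S7; S7-y>S8; S8-x>S15; S8-y>S10; S9-x>S11; S9-y>S12; S10-x>S13; S10-y>S14; S11-x>S7; S11-y>S8; S12-x>S9; S12-y>S10; S13-x>S11; S13-y>S12; S14-x>S13; S14-y>S14; S15-x>S16; S15-y>S17; S16-x>S18; S16-y>S19; S17-x>S15; S17-y>S20; S18-x>S18; S18-y>S19; S19-x>S15; S19-y>S20; S20-x>S21; S20-y>S22; S21-x>S16; S21-y>S17; S22-x>S21; S22-y>S22

Build one automaton per condition and run them in lockstep. One (5 states) tracks whether and how much of `xxyx` has been seen; the other (15 states) tracks the last 3 symbols read. Each combined state is a pair, one component from each; accept when both components accept.
23 states suffice.
          x    y  
>  S0     S1   S2 
   S1     S3   S4 
   S2     S5   S6 
   S3     S7   S8 
   S4     S9  S10 
   S5    S11  S12 
   S6    S13  S14 
   S7     S7   S8 
   S8    S15  S10 
   S9    S11  S12 
   S10   S13  S14 
   S11    S7   S8 
   S12    S9  S10 
   S13   S11  S12 
   S14   S13  S14 
   S15   S16  S17 
 * S16   S18  S19 
 * S17   S15  S20 
   S18   S18  S19 
   S19   S15  S20 
   S20   S21  S22 
 * S21   S16  S17 
 * S22   S21  S22 
(> = start, * = accepting)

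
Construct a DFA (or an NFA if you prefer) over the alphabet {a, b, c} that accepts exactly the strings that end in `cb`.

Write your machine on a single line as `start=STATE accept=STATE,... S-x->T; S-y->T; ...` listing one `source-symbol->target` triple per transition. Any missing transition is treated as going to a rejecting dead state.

start=q0; accept=q2; q0-a->q0; q0-b->q0; q0-c->q1; q1-a->q0; q1-b->q2; q1-c->q1; q2-a->q0; q2-b->q0; q2-c->q1

Let each state record the length of the longest suffix of the input read so far that is also a prefix of `cb`. q1 means the last symbol is `c`; q2 means the last 2 symbols are `cb`. Accept only at q2, where the string currently ends in `cb`.
        a   b   c  
>  q0   q0  q0  q1 
   q1   q0  q2  q1 
 * q2   q0  q0  q1 
(> = start, * = accepting)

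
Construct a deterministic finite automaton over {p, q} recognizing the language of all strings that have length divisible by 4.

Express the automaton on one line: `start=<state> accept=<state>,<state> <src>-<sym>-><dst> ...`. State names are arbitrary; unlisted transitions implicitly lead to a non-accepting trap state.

start=s0 accept=s0 s0-p->s1 s0-q->s1 s1-p->s2 s1-q->s2 s2-p->s3 s2-q->s3 s3-p->s0 s3-q->s0

Only the length mod 4 matters, so use a 4-cycle: from any state, every input symbol moves to the next state, wrapping s3 back to s0. Mark s0 accepting.
A 4-state machine:
        p   q  
>* s0   s1  s1 
   s1   s2  s2 
   s2   s3  s3 
   s3   s0  s0 
(> = start, * = accepting)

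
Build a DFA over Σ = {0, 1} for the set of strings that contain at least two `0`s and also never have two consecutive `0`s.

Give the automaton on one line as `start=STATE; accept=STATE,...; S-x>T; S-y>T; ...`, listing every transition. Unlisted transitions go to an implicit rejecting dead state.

start=q0; accept=q5,q6,q7,q8; q0-0>q1; q0-1>q0; q1-0>q2; q1-1>q3; q2-0>q4; q2-1>q2; q3-0>q5; q3-1>q3; q4-0>q4; q4-1>q4; q5-0>q4; q5-1>q6; q6-0>q7; q6-1>q6; q7-0>q4; q7-1>q8; q8-0>q7; q8-1>q8

Run two small machines in parallel and take their product. One (4 states) tracks the count of `0`s, saturating at 3; the other (3 states) tracks partial matches of the forbidden pattern `00`. Each combined state is a pair, one component from each; accept when both components accept.
A 9-state machine:
        0   1  
>  q0   q1  q0 
   q1   q2  q3 
   q2   q4  q2 
   q3   q5  q3 
   q4   q4  q4 
 * q5   q4  q6 
 * q6   q7  q6 
 * q7   q4  q8 
 * q8   q7  q8 
(> = start, * = accepting)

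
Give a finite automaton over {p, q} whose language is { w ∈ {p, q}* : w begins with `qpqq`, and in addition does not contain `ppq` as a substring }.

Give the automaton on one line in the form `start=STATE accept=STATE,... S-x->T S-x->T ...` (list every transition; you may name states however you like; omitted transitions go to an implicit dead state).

Run two small machines in parallel and take their product. The first has 6 states tracking whether the input so far still matches the prefix `qpqq`; the second has 4 states tracking partial matches of the forbidden pattern `ppq`. A product state is a pair (one from each), accepting exactly when both do.
       p  q 
>  A   B  C 
   B   D  E 
   C   F  E 
   D   D  G 
   E   B  E 
   F   D  H 
   G   G  G 
   H   B  I 
 * I   J  I 
 * J   K  I 
 * K   K  L 
   L   L  L 
(> = start, * = accepting)

start=A accept=I,J,K A-p->B A-q->C B-p->D B-q->E C-p->F C-q->E D-p->D D-q->G E-p->B E-q->E F-p->D F-q->H G-p->G G-q->G H-p->B H-q->I I-p->J I-q->I J-p->K J-q->I K-p->K K-q->L L-p->L L-q->L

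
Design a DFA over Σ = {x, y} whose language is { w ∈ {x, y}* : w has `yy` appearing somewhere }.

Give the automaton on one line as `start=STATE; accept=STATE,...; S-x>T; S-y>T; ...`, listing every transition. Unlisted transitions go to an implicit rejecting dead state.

start=q0; accept=q2; q0-x>q0; q0-y>q1; q1-x>q0; q1-y>q2; q2-x>q2; q2-y>q2

Track how much of `yy` has been matched so far: state q0 is no progress, q2 is the absorbing accept state reached once `yy` has occurred. Intermediate states record partial matches; on a mismatch, fall back to the longest reusable overlap.
3 states suffice.
        x   y  
>  q0   q0  q1 
   q1   q0  q2 
 * q2   q2  q2 
(> = start, * = accepting)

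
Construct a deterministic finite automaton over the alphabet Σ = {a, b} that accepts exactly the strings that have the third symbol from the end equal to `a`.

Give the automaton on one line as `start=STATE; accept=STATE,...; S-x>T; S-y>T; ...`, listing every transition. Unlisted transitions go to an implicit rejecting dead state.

start=S0; accept=S7,S8,S9,S10; S0-a>S1; S0-b>S2; S1-a>S3; S1-b>S4; S2-a>S5; S2-b>S6; S3-a>S7; S3-b>S8; S4-a>S9; S4-b>S10; S5-a>S11; S5-b>S12; S6-a>S13; S6-b>S14; S7-a>S7; S7-b>S8; S8-a>S9; S8-b>S10; S9-a>S11; S9-b>S12; S10-a>S13; S10-b>S14; S11-a>S7; S11-b>S8; S12-a>S9; S12-b>S10; S13-a>S11; S13-b>S12; S14-a>S13; S14-b>S14

A DFA must remember the last 3 symbols (since which symbol is third-to-last isn't known until the input ends). Use one state per possible window of the last ≤3 symbols; accept from those whose window starts with `a`.
With 15 states:
          a    b  
>  S0     S1   S2 
   S1     S3   S4 
   S2     S5   S6 
   S3     S7   S8 
   S4     S9  S10 
   S5    S11  S12 
   S6    S13  S14 
 * S7     S7   S8 
 * S8     S9  S10 
 * S9    S11  S12 
 * S10   S13  S14 
   S11    S7   S8 
   S12    S9  S10 
   S13   S11  S12 
   S14   S13  S14 
(> = start, * = accepting)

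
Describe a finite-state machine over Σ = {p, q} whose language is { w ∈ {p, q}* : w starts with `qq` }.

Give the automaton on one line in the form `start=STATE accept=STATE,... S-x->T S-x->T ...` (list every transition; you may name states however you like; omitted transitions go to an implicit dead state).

start=S0 accept=S2 S0-p->S3 S0-q->S1 S1-p->S3 S1-q->S2 S2-p->S2 S2-q->S2 S3-p->S3 S3-q->S3

Walk along `qq` while the input agrees: from S0 take `q` to S1, and so on. Any deviation drops to the rejecting sink S3. Once S2 is reached the prefix is confirmed and every continuation is accepted.
A 4-state machine:
        p   q  
>  S0   S3  S1 
   S1   S3  S2 
 * S2   S2  S2 
   S3   S3  S3 
(> = start, * = accepting)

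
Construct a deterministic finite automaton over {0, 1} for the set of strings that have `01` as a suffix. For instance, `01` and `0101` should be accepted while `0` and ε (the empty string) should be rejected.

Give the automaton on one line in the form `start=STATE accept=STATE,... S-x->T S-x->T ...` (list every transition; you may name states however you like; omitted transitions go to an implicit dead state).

start=q0 accept=q2 q0-0->q1 q0-1->q0 q1-0->q1 q1-1->q2 q2-0->q1 q2-1->q0

Remember how much of `01` the current input suffix matches. State q0 means no match yet; q1 means the last symbol is `0`; q2 means the last 2 symbols are `01`. Only q2 accepts. On a mismatch, fall back to the longest proper suffix that is still a prefix of `01`.
With 3 states:
        0   1  
>  q0   q1  q0 
   q1   q1  q2 
 * q2   q1  q0 
(> = start, * = accepting)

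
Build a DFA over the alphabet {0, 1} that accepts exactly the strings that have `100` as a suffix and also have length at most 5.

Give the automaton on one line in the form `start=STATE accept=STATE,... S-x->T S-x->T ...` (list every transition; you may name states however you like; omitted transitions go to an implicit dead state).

Handle the two conditions separately and then intersect. The first has 4 states tracking how much of the suffix `100` has currently been matched; the second has 7 states tracking the input length, saturating at 6. A product state is a pair (one from each), accepting exactly when both do. Equivalent product states are then merged.
A 10-state machine:
        0   1  
>  S0   S1  S2 
   S1   S3  S4 
   S2   S5  S4 
   S3   S6  S7 
   S4   S8  S7 
   S5   S9  S7 
   S6   S6  S6 
   S7   S8  S6 
   S8   S9  S6 
 * S9   S6  S6 
(> = start, * = accepting)

start=S0 accept=S9 S0-0->S1 S0-1->S2 S1-0->S3 S1-1->S4 S2-0->S5 S2-1->S4 S3-0->S6 S3-1->S7 S4-0->S8 S4-1->S7 S5-0->S9 S5-1->S7 S6-0->S6 S6-1->S6 S7-0->S8 S7-1->S6 S8-0->S9 S8-1->S6 S9-0->S6 S9-1->S6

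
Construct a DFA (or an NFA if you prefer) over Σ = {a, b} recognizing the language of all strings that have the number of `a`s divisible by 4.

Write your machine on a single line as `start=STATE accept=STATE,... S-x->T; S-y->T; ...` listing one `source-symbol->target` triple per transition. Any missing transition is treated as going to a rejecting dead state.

The only thing that matters is how many `a`s have appeared, reduced mod 4. Use one state per residue: q0 for 0, …, q3 for 3. Reading `a` moves to the next residue; anything else stays put. q0 is accepting.
4 states suffice.
        a   b  
>* q0   q1  q0 
   q1   q2  q1 
   q2   q3  q2 
   q3   q0  q3 
(> = start, * = accepting)

start=q0; accept=q0; q0-a->q1; q0-b->q0; q1-a->q2; q1-b->q1; q2-a->q3; q2-b->q2; q3-a->q0; q3-b->q3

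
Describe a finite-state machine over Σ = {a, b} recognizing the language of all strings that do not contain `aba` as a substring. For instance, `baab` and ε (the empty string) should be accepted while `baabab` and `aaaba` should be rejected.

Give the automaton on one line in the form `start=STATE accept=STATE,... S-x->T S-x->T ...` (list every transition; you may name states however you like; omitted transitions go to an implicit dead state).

start=q0 accept=q0,q1,q2 q0-a->q1 q0-b->q0 q1-a->q1 q1-b->q2 q2-a->q3 q2-b->q0 q3-a->q3 q3-b->q3

This is the complement of 'contains `aba`'. Use the same substring-matching states — q0 through q3 holding how much of `aba` has just been matched — but flip the accepting set: everything except the trap q3 accepts.
        a   b  
>* q0   q1  q0 
 * q1   q1  q2 
 * q2   q3  q0 
   q3   q3  q3 
(> = start, * = accepting)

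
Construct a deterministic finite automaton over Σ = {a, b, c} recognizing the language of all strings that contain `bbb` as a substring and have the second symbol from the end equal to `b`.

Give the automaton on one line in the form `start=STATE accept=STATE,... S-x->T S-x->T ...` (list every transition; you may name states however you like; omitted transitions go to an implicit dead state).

Run two small machines in parallel and take their product. One (4 states) tracks whether and how much of `bbb` has been seen; the other (13 states) tracks the last 2 symbols read. Each combined state is a pair, one component from each; accept when both components accept. Minimizing collapses redundant product states.
With 7 states:
        a   b   c  
>  q0   q0  q1  q0 
   q1   q0  q2  q0 
   q2   q0  q3  q0 
 * q3   q4  q3  q4 
 * q4   q5  q6  q5 
   q5   q5  q6  q5 
   q6   q4  q3  q4 
(> = start, * = accepting)

start=q0 accept=q3,q4 q0-a->q0 q0-b->q1 q0-c->q0 q1-a->q0 q1-b->q2 q1-c->q0 q2-a->q0 q2-b->q3 q2-c->q0 q3-a->q4 q3-b->q3 q3-c->q4 q4-a->q5 q4-b->q6 q4-c->q5 q5-a->q5 q5-b->q6 q5-c->q5 q6-a->q4 q6-b->q3 q6-c->q4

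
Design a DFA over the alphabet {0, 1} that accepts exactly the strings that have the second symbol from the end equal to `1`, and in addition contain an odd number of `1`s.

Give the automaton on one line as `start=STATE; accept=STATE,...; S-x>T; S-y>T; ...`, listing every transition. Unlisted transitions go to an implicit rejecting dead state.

start=q0; accept=q2,q5; q0-0>q0; q0-1>q1; q1-0>q2; q1-1>q3; q2-0>q4; q2-1>q3; q3-0>q0; q3-1>q5; q4-0>q4; q4-1>q3; q5-0>q2; q5-1>q3

Build one automaton per condition and run them in lockstep. One (7 states) tracks the last 2 symbols read; the other (2 states) tracks the count of `1`s modulo 2. Each combined state is a pair, one component from each; accept when both components accept. After merging equivalent states the machine shrinks.
A 6-state machine:
        0   1  
>  q0   q0  q1 
   q1   q2  q3 
 * q2   q4  q3 
   q3   q0  q5 
   q4   q4  q3 
 * q5   q2  q3 
(> = start, * = accepting)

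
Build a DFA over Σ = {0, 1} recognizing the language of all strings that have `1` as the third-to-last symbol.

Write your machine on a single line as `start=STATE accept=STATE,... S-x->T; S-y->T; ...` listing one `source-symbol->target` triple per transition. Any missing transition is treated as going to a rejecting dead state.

Because acceptance depends on a position counted from the end, the machine has to buffer the most recent 3 symbols. Make each state the string of the last up-to-3 symbols read; on input `x` shift the window left and append `x`. Accept when the buffered window has length 3 and begins with `1`.
With 15 states:
       0  1 
>  A   B  C 
   B   D  E 
   C   F  G 
   D   H  I 
   E   J  K 
   F   L  M 
   G   N  O 
   H   H  I 
   I   J  K 
   J   L  M 
   K   N  O 
 * L   H  I 
 * M   J  K 
 * N   L  M 
 * O   N  O 
(> = start, * = accepting)

start=A; accept=L,M,N,O; A-0->B; A-1->C; B-0->D; B-1->E; C-0->F; C-1->G; D-0->H; D-1->I; E-0->J; E-1->K; F-0->L; F-1->M; G-0->N; G-1->O; H-0->H; H-1->I; I-0->J; I-1->K; J-0->L; J-1->M; K-0->N; K-1->O; L-0->H; L-1->I; M-0->J; M-1->K; N-0->L; N-1->M; O-0->N; O-1->O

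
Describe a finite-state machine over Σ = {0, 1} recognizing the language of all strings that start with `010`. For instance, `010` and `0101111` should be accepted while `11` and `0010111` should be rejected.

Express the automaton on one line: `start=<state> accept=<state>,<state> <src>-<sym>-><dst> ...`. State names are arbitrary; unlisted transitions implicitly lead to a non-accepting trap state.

start=A accept=D A-0->B A-1->E B-0->E B-1->C C-0->D C-1->E D-0->D D-1->D E-0->E E-1->E

Check the first 3 symbols one by one: A through C record how many have matched `010` so far; any wrong symbol goes to the dead state E. After all 3 match we enter the accepting sink D.
5 states suffice.
       0  1 
>  A   B  E 
   B   E  C 
   C   D  E 
 * D   D  D 
   E   E  E 
(> = start, * = accepting)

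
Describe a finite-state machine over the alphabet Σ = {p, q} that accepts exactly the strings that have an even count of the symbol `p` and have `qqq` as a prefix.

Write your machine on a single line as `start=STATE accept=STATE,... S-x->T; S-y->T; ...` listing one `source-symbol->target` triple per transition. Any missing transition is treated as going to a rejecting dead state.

Run two small machines in parallel and take their product. One (2 states) tracks the count of `p`s modulo 2; the other (5 states) tracks whether the input so far still matches the prefix `qqq`. Each combined state is a pair, one component from each; accept when both components accept.
With 7 states:
        p   q  
>  s0   s1  s2 
   s1   s3  s1 
   s2   s1  s4 
   s3   s1  s3 
   s4   s1  s5 
 * s5   s6  s5 
   s6   s5  s6 
(> = start, * = accepting)

start=s0; accept=s5; s0-p->s1; s0-q->s2; s1-p->s3; s1-q->s1; s2-p->s1; s2-q->s4; s3-p->s1; s3-q->s3; s4-p->s1; s4-q->s5; s5-p->s6; s5-q->s5; s6-p->s5; s6-q->s6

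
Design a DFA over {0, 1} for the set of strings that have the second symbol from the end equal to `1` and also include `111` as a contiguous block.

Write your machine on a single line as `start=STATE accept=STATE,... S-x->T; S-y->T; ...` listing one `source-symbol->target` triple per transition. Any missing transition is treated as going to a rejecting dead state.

Handle the two conditions separately and then intersect. One (7 states) tracks the last 2 symbols read; the other (4 states) tracks whether and how much of `111` has been seen. Each combined state is a pair, one component from each; accept when both components accept. Equivalent product states are then merged.
        0   1  
>  s0   s0  s1 
   s1   s0  s2 
   s2   s0  s3 
 * s3   s4  s3 
 * s4   s5  s6 
   s5   s5  s6 
   s6   s4  s3 
(> = start, * = accepting)

start=s0; accept=s3,s4; s0-0->s0; s0-1->s1; s1-0->s0; s1-1->s2; s2-0->s0; s2-1->s3; s3-0->s4; s3-1->s3; s4-0->s5; s4-1->s6; s5-0->s5; s5-1->s6; s6-0->s4; s6-1->s3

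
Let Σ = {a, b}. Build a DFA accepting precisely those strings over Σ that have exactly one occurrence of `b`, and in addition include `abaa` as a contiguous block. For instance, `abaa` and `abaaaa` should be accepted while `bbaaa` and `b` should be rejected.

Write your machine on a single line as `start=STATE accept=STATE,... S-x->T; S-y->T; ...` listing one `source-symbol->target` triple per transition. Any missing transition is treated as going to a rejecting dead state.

start=s0; accept=s5; s0-a->s1; s0-b->s2; s1-a->s1; s1-b->s3; s2-a->s2; s2-b->s2; s3-a->s4; s3-b->s2; s4-a->s5; s4-b->s2; s5-a->s5; s5-b->s2

Handle the two conditions separately and then intersect. The first has 3 states tracking the count of `b`s, saturating at 2; the second has 5 states tracking whether and how much of `abaa` has been seen. A product state is a pair (one from each), accepting exactly when both do. Minimizing collapses redundant product states.
With 6 states:
        a   b  
>  s0   s1  s2 
   s1   s1  s3 
   s2   s2  s2 
   s3   s4  s2 
   s4   s5  s2 
 * s5   s5  s2 
(> = start, * = accepting)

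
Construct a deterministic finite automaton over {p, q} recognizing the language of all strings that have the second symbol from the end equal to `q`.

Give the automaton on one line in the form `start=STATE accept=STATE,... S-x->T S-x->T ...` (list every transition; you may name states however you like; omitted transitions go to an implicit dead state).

start=A accept=F,G A-p->B A-q->C B-p->D B-q->E C-p->F C-q->G D-p->D D-q->E E-p->F E-q->G F-p->D F-q->E G-p->F G-q->G

A DFA must remember the last 2 symbols (since which symbol is second-to-last isn't known until the input ends). Use one state per possible window of the last ≤2 symbols; accept from those whose window starts with `q`.
With 7 states:
       p  q 
>  A   B  C 
   B   D  E 
   C   F  G 
   D   D  E 
   E   F  G 
 * F   D  E 
 * G   F  G 
(> = start, * = accepting)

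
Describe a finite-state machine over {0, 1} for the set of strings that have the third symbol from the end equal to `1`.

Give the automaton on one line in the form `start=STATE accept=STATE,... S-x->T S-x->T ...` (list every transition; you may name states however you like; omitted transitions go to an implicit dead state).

A DFA must remember the last 3 symbols (since which symbol is third-to-last isn't known until the input ends). Use one state per possible window of the last ≤3 symbols; accept from those whose window starts with `1`.
With 15 states:
       0  1 
>  A   B  C 
   B   D  E 
   C   F  G 
   D   H  I 
   E   J  K 
   F   L  M 
   G   N  O 
   H   H  I 
   I   J  K 
   J   L  M 
   K   N  O 
 * L   H  I 
 * M   J  K 
 * N   L  M 
 * O   N  O 
(> = start, * = accepting)

start=A accept=L,M,N,O A-0->B A-1->C B-0->D B-1->E C-0->F C-1->G D-0->H D-1->I E-0->J E-1->K F-0->L F-1->M G-0->N G-1->O H-0->H H-1->I I-0->J I-1->K J-0->L J-1->M K-0->N K-1->O L-0->H L-1->I M-0->J M-1->K N-0->L N-1->M O-0->N O-1->O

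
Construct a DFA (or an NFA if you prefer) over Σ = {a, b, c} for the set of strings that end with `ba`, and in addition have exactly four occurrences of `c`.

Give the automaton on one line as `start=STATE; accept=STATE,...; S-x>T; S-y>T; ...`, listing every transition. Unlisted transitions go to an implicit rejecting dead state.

start=q0; accept=q7; q0-a>q0; q0-b>q0; q0-c>q1; q1-a>q1; q1-b>q1; q1-c>q2; q2-a>q2; q2-b>q2; q2-c>q3; q3-a>q3; q3-b>q3; q3-c>q4; q4-a>q4; q4-b>q5; q4-c>q6; q5-a>q7; q5-b>q5; q5-c>q6; q6-a>q6; q6-b>q6; q6-c>q6; q7-a>q4; q7-b>q5; q7-c>q6

Run two small machines in parallel and take their product. One (3 states) tracks how much of the suffix `ba` has currently been matched; the other (6 states) tracks the count of `c`s, saturating at 5. Each combined state is a pair, one component from each; accept when both components accept. Minimizing collapses redundant product states.
With 8 states:
        a   b   c  
>  q0   q0  q0  q1 
   q1   q1  q1  q2 
   q2   q2  q2  q3 
   q3   q3  q3  q4 
   q4   q4  q5  q6 
   q5   q7  q5  q6 
   q6   q6  q6  q6 
 * q7   q4  q5  q6 
(> = start, * = accepting)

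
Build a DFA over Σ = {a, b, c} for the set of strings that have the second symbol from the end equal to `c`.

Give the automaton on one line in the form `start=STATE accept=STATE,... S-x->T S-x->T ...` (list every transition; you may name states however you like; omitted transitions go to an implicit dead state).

start=q0 accept=q10,q11,q12 q0-a->q1 q0-b->q2 q0-c->q3 q1-a->q4 q1-b->q5 q1-c->q6 q2-a->q7 q2-b->q8 q2-c->q9 q3-a->q10 q3-b->q11 q3-c->q12 q4-a->q4 q4-b->q5 q4-c->q6 q5-a->q7 q5-b->q8 q5-c->q9 q6-a->q10 q6-b->q11 q6-c->q12 q7-a->q4 q7-b->q5 q7-c->q6 q8-a->q7 q8-b->q8 q8-c->q9 q9-a->q10 q9-b->q11 q9-c->q12 q10-a->q4 q10-b->q5 q10-c->q6 q11-a->q7 q11-b->q8 q11-c->q9 q12-a->q10 q12-b->q11 q12-c->q12

Because acceptance depends on a position counted from the end, the machine has to buffer the most recent 2 symbols. Make each state the string of the last up-to-2 symbols read; on input `x` shift the window left and append `x`. Accept when the buffered window has length 2 and begins with `c`.
With 13 states:
          a    b    c  
>  q0     q1   q2   q3 
   q1     q4   q5   q6 
   q2     q7   q8   q9 
   q3    q10  q11  q12 
   q4     q4   q5   q6 
   q5     q7   q8   q9 
   q6    q10  q11  q12 
   q7     q4   q5   q6 
   q8     q7   q8   q9 
   q9    q10  q11  q12 
 * q10    q4   q5   q6 
 * q11    q7   q8   q9 
 * q12   q10  q11  q12 
(> = start, * = accepting)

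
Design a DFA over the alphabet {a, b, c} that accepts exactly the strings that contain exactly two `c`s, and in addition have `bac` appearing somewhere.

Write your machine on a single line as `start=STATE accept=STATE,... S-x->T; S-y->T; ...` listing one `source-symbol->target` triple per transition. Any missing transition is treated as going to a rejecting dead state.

Run two small machines in parallel and take their product. One (4 states) tracks the count of `c`s, saturating at 3; the other (4 states) tracks whether and how much of `bac` has been seen. Each combined state is a pair, one component from each; accept when both components accept. Minimizing collapses redundant product states.
With 9 states:
        a   b   c  
>  S0   S0  S1  S2 
   S1   S3  S1  S2 
   S2   S2  S4  S5 
   S3   S0  S1  S6 
   S4   S7  S4  S5 
   S5   S5  S5  S5 
   S6   S6  S6  S8 
   S7   S2  S4  S8 
 * S8   S8  S8  S5 
(> = start, * = accepting)

start=S0; accept=S8; S0-a->S0; S0-b->S1; S0-c->S2; S1-a->S3; S1-b->S1; S1-c->S2; S2-a->S2; S2-b->S4; S2-c->S5; S3-a->S0; S3-b->S1; S3-c->S6; S4-a->S7; S4-b->S4; S4-c->S5; S5-a->S5; S5-b->S5; S5-c->S5; S6-a->S6; S6-b->S6; S6-c->S8; S7-a->S2; S7-b->S4; S7-c->S8; S8-a->S8; S8-b->S8; S8-c->S5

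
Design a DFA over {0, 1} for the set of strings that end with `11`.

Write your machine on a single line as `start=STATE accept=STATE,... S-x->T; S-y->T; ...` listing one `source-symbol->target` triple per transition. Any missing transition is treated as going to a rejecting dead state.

Let each state record the length of the longest suffix of the input read so far that is also a prefix of `11`. s1 means the last symbol is `1`; s2 means the last 2 symbols are `11`. Accept only at s2, where the string currently ends in `11`.
3 states suffice.
        0   1  
>  s0   s0  s1 
   s1   s0  s2 
 * s2   s0  s2 
(> = start, * = accepting)

start=s0; accept=s2; s0-0->s0; s0-1->s1; s1-0->s0; s1-1->s2; s2-0->s0; s2-1->s2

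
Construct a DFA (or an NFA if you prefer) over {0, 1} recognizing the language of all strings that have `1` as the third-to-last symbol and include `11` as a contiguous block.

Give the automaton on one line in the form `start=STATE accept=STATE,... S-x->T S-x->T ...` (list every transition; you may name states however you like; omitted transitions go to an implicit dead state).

start=A accept=D,E,F,G A-0->A A-1->B B-0->A B-1->C C-0->D C-1->E D-0->F D-1->G E-0->D E-1->E F-0->H F-1->I G-0->J G-1->C H-0->H H-1->I I-0->J I-1->C J-0->F J-1->G

Handle the two conditions separately and then intersect. One (15 states) tracks the last 3 symbols read; the other (3 states) tracks whether and how much of `11` has been seen. Each combined state is a pair, one component from each; accept when both components accept. After merging equivalent states the machine shrinks.
A 10-state machine:
       0  1 
>  A   A  B 
   B   A  C 
   C   D  E 
 * D   F  G 
 * E   D  E 
 * F   H  I 
 * G   J  C 
   H   H  I 
   I   J  C 
   J   F  G 
(> = start, * = accepting)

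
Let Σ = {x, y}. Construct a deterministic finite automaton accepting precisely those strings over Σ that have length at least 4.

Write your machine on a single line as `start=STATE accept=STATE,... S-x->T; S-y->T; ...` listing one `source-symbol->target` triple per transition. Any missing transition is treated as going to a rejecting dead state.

start=S0; accept=S4,S5; S0-x->S1; S0-y->S1; S1-x->S2; S1-y->S2; S2-x->S3; S2-y->S3; S3-x->S4; S3-y->S4; S4-x->S5; S4-y->S5; S5-x->S5; S5-y->S5

We only need to distinguish lengths 0, 1, …, 4, and '>4'. Chain S0 → S1 → S2 → S3 → S4 → S5 on every symbol, with S5 looping. Accepting states: {S4, S5}.
A 6-state machine:
        x   y  
>  S0   S1  S1 
   S1   S2  S2 
   S2   S3  S3 
   S3   S4  S4 
 * S4   S5  S5 
 * S5   S5  S5 
(> = start, * = accepting)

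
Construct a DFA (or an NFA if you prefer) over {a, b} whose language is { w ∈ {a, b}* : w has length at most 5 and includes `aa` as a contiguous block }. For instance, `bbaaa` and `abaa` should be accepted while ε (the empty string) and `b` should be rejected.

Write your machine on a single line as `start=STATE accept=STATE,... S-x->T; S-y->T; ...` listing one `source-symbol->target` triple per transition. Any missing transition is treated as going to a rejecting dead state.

start=q0; accept=q3,q6,q9,q12; q0-a->q1; q0-b->q2; q1-a->q3; q1-b->q4; q2-a->q5; q2-b->q4; q3-a->q6; q3-b->q6; q4-a->q7; q4-b->q8; q5-a->q6; q5-b->q8; q6-a->q9; q6-b->q9; q7-a->q9; q7-b->q10; q8-a->q11; q8-b->q10; q9-a->q12; q9-b->q12; q10-a->q13; q10-b->q14; q11-a->q12; q11-b->q14; q12-a->q15; q12-b->q15; q13-a->q15; q13-b->q16; q14-a->q17; q14-b->q16; q15-a->q15; q15-b->q15; q16-a->q17; q16-b->q16; q17-a->q15; q17-b->q16

Build one automaton per condition and run them in lockstep. The first has 7 states tracking the input length, saturating at 6; the second has 3 states tracking whether and how much of `aa` has been seen. A product state is a pair (one from each), accepting exactly when both do.
          a    b  
>  q0     q1   q2 
   q1     q3   q4 
   q2     q5   q4 
 * q3     q6   q6 
   q4     q7   q8 
   q5     q6   q8 
 * q6     q9   q9 
   q7     q9  q10 
   q8    q11  q10 
 * q9    q12  q12 
   q10   q13  q14 
   q11   q12  q14 
 * q12   q15  q15 
   q13   q15  q16 
   q14   q17  q16 
   q15   q15  q15 
   q16   q17  q16 
   q17   q15  q16 
(> = start, * = accepting)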